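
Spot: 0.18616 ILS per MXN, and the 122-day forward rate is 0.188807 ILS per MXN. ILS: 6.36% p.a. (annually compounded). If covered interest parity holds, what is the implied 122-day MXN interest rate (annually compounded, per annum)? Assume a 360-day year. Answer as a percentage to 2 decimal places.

2.02%

T = 122/360 years.
By CIP, F/S equals the ILS-to-MXN growth ratio: 0.188807/0.18616 = 1.0142190.
The ILS side grows by (1 + 0.0636)^(122/360) = 1.0211155.
So the MXN growth factor = 1.0067998.
r = 1.0067998^(360/122) − 1 = 0.020198 → 2.02%.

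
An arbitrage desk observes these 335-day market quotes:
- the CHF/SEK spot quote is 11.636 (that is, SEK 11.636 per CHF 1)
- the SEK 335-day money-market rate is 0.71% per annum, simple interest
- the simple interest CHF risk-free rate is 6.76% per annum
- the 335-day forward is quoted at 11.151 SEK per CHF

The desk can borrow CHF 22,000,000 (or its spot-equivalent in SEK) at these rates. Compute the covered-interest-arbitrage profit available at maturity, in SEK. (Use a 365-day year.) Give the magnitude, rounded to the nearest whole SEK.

SEK 2,882,562

T = 335/365 years.
Invest the CHF and cover forward: 22,000,000 × 1.06204383562 × 11.151 = SEK 260,542,717.84.
Convert at spot and invest in SEK: 22,000,000 × 11.636 × 1.00651643836 = SEK 257,660,156.09.
The quoted forward overvalues CHF, so borrow SEK, buy CHF at spot, deposit the CHF at 6.76%, and sell the proceeds forward at 11.151.
Profit = 260,542,717.84 − 257,660,156.09 = SEK 2,882,562.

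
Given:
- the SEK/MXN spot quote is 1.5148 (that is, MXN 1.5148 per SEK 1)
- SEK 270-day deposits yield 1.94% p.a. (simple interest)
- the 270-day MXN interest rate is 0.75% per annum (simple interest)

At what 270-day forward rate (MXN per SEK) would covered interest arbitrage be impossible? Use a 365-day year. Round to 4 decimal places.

1.5017

T = 270/365 years.
MXN growth factor: 1 + 0.0075×270/365 = 1.0055479.
SEK growth factor: 1 + 0.0194×270/365 = 1.0143507.
So F = 1.5148 × 1.0055479 / 1.0143507 = 1.501654 (MXN/SEK).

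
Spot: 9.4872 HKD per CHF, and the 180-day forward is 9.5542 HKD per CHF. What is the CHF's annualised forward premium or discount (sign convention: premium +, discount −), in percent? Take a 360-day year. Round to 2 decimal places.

T = 180/360 years.
(F − S)/S = (9.5542 − 9.4872)/9.4872 = 0.0070621.
Per annum: 0.0070621 / (180/360) = 0.014124 = 1.41%.

+1.41%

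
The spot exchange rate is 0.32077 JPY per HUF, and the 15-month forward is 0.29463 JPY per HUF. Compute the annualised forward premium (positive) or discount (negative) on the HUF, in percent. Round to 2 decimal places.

T = 15/12 years.
Period premium: (0.29463 − 0.32077)/0.32077 = -0.0814914.
×(1/T) gives -6.52% p.a.

-6.52%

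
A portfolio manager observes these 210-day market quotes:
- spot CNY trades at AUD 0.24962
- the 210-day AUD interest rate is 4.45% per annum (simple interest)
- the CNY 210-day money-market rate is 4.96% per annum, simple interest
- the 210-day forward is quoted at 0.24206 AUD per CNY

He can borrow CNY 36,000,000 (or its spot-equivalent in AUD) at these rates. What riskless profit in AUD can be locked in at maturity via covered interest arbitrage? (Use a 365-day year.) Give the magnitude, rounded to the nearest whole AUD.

AUD 253,559

T = 210/365 years.
Invest the CNY and cover forward: 36,000,000 × 1.028536986 × 0.24206 = AUD 8,962,835.86.
Convert at spot and invest in AUD: 36,000,000 × 0.24962 × 1.02560274 = AUD 9,216,394.41.
The quoted forward undervalues CNY, so borrow CNY, convert to AUD at spot, deposit the AUD at 4.45%, and buy CNY forward at 0.24206 to cover the loan.
Arbitrage profit = |8,962,835.86 − 9,216,394.41| = AUD 253,559.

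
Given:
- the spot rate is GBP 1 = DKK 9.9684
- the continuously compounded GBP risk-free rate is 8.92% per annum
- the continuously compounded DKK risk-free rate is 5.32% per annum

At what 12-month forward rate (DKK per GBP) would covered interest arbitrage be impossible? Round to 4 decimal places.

T = 1 year.
DKK accumulates by e^(0.0532×1) = 1.0546406.
GBP accumulates by e^(0.0892×1) = 1.0932993.
So F = 9.9684 × 1.0546406 / 1.0932993 = 9.615921 (DKK/GBP).

9.6159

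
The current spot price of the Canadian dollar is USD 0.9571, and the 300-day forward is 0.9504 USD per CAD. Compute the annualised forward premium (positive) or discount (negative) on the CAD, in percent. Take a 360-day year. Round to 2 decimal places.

T = 300/360 years.
(F − S)/S = (0.9504 − 0.9571)/0.9571 = -0.0070003.
×(1/T) gives -0.84% p.a.

-0.84%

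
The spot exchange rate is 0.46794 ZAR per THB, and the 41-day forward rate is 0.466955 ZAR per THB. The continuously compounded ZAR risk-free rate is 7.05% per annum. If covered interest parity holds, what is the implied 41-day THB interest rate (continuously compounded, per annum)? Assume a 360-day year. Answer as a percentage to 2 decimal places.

8.90%

T = 41/360 years.
F/S = 0.466955/0.46794 = 0.9978950 = (growth of ZAR) / (growth of THB).
The ZAR side grows by e^(0.0705×41/360) = 1.0080615.
Hence g_THB = 1.0101879.
r = ln(1.0101879)/(41/360) = 0.089002 → 8.90%.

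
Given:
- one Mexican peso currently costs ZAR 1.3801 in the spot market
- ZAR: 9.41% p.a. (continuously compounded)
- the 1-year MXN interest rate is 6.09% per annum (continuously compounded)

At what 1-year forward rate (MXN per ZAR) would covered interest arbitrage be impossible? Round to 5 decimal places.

0.70092

T = 1 year.
Growth of 1 ZAR over T: e^(0.0941×1) = 1.0986696.
Growth of 1 MXN over T: e^(0.0609×1) = 1.0627926.
So F = 1.3801 × 1.0986696 / 1.0627926 = 1.426688 (ZAR/MXN).
Quoted the other way: 1/1.426688 = 0.70092 MXN per ZAR.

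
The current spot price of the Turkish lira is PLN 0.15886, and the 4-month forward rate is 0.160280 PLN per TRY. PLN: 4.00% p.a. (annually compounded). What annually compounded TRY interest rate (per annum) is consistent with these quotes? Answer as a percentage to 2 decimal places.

T = 4/12 years.
CIP gives F = S · g_PLN/g_TRY, so g_PLN/g_TRY = 0.16028/0.15886 = 1.0089387.
The PLN side grows by (1 + 0.0400)^(4/12) = 1.0131594.
So the TRY growth factor = 1.0041833.
r = 1.0041833^(12/4) − 1 = 0.012602 → 1.26%.

1.26%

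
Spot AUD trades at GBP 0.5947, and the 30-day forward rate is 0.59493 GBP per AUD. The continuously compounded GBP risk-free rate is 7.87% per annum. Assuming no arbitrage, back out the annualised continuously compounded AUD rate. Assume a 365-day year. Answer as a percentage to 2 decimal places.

7.40%

T = 30/365 years.
F/S = 0.59493/0.5947 = 1.0003867 = (growth of GBP) / (growth of AUD).
GBP growth factor: e^(0.0787×30/365) = 1.0064895.
That pins the AUD growth at 1.0061004.
r = ln(1.0061004)/(30/365) = 0.073996 → 7.40%.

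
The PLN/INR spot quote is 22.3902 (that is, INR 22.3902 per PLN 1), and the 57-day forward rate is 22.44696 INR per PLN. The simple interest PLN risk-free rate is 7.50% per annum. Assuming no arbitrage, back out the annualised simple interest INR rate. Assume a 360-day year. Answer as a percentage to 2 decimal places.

9.12%

T = 57/360 years.
F/S = 22.44696/22.3902 = 1.0025350 = (growth of INR) / (growth of PLN).
PLN growth factor: 1 + 0.0750×57/360 = 1.011875.
That pins the INR growth at 1.0144401.
r = (1.0144401 − 1)/(57/360) = 0.091201 → 9.12%.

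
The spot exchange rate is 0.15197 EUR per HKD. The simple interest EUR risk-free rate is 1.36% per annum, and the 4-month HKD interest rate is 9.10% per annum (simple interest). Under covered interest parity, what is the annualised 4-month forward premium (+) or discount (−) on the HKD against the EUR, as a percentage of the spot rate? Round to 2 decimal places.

T = 4/12 years.
No-arbitrage forward: 0.15197 × 1.0045333 / 1.0303333 = 0.14816460 EUR/HKD.
Annualised premium = (F − S)/S × (1/T) = (0.14816460 − 0.15197)/0.15197 ÷ (4/12) = -7.51%.

-7.51%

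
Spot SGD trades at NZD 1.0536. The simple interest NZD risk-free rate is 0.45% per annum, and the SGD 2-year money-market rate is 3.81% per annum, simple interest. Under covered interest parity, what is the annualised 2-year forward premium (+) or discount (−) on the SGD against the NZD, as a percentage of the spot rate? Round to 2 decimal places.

T = 2 years.
No-arbitrage forward: 1.0536 × 1.009000 / 1.076200 = 0.9878112 NZD/SGD.
(F − S)/S ÷ T = (0.9878112 − 1.0536)/1.0536/2 = -0.031221 → -3.12%.

-3.12%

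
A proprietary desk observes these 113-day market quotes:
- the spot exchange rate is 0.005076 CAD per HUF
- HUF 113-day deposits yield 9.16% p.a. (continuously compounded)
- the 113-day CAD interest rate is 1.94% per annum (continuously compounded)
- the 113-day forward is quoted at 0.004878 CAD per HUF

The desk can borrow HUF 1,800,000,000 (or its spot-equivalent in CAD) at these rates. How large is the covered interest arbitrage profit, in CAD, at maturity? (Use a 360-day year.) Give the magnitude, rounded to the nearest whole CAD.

T = 113/360 years.
Route A — deposit HUF, sell forward: 1,800,000,000 × 1.029169558 × 0.004878 = CAD 9,036,520.39.
Route B — convert at spot, deposit CAD: 1,800,000,000 × 0.005076 × 1.006108023 = CAD 9,192,607.78.
The quoted forward undervalues HUF, so borrow HUF, convert to CAD at spot, deposit the CAD at 1.94%, and buy HUF forward at 0.004878 to cover the loan.
Profit = 9,192,607.78 − 9,036,520.39 = CAD 156,087.

CAD 156,087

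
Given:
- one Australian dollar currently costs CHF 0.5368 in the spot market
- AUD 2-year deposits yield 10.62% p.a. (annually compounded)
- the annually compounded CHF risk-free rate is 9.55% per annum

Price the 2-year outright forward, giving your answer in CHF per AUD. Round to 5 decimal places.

T = 2 years.
CHF growth factor: (1 + 0.0955)^2 = 1.2001202.
AUD accumulates by (1 + 0.1062)^2 = 1.2236784.
So F = 0.5368 × 1.2001202 / 1.2236784 = 0.5264656 (CHF/AUD).

0.52647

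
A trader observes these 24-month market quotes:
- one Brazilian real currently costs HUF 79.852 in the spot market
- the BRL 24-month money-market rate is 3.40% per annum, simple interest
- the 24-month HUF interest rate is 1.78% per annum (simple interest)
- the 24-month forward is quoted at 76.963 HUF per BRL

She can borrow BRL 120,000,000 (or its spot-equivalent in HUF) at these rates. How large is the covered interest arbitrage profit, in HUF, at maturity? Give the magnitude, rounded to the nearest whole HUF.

T = 2 years.
Invest the BRL and cover forward: 120,000,000 × 1.068000 × 76.963 = HUF 9,863,578,080.00.
Convert at spot and invest in HUF: 120,000,000 × 79.852 × 1.035600 = HUF 9,923,367,744.00.
The quoted forward undervalues BRL, so borrow BRL, convert to HUF at spot, deposit the HUF at 1.78%, and buy BRL forward at 76.963 to cover the loan.
Profit = 9,923,367,744.00 − 9,863,578,080.00 = HUF 59,789,664.

HUF 59,789,664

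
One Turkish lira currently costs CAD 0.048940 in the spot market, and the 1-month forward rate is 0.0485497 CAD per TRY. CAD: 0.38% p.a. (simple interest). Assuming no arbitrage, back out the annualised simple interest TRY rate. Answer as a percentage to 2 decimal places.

T = 1/12 years.
F/S = 0.0485497/0.04894 = 0.9920249 = (growth of CAD) / (growth of TRY).
The CAD side grows by 1 + 0.0038×1/12 = 1.0003167.
So the TRY growth factor = 1.0083585.
r = (1.0083585 − 1)/(1/12) = 0.100302 → 10.03%.

10.03%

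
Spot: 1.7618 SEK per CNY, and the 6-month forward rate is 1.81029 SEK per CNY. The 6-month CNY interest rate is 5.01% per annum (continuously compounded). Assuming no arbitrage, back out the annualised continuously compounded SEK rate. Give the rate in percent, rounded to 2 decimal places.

10.44%

T = 6/12 years.
F/S = 1.81029/1.7618 = 1.0275230 = (growth of SEK) / (growth of CNY).
The CNY side grows by e^(0.0501×6/12) = 1.0253664.
Hence g_SEK = 1.0535876.
r = ln(1.0535876)/(6/12) = 0.104402 → 10.44%.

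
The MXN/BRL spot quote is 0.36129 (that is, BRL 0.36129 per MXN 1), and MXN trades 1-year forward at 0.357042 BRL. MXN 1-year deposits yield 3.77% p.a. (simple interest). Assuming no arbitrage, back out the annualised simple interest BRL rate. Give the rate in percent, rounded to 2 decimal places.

T = 1 year.
CIP gives F = S · g_BRL/g_MXN, so g_BRL/g_MXN = 0.357042/0.36129 = 0.9882421.
The MXN side grows by 1 + 0.0377×1 = 1.037700.
That pins the BRL growth at 1.0254988.
(1.0254988 − 1)/T = 0.025499, i.e. 2.55%.

2.55%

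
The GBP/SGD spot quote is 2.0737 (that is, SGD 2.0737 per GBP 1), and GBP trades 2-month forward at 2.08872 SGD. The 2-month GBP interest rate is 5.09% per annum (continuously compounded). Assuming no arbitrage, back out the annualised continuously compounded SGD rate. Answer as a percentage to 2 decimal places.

9.42%

T = 2/12 years.
CIP gives F = S · g_SGD/g_GBP, so g_SGD/g_GBP = 2.08872/2.0737 = 1.0072431.
GBP growth factor: e^(0.0509×2/12) = 1.0085194.
Hence g_SGD = 1.0158242.
Take logs: ln 1.0158242 / (2/12) = 0.094202, so 9.42%.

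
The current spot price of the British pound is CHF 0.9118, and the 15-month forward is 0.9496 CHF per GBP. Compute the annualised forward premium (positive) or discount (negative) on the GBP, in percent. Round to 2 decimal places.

T = 15/12 years.
(F − S)/S = (0.9496 − 0.9118)/0.9118 = 0.0414565.
Per annum: 0.0414565 / (15/12) = 0.033165 = 3.32%.

+3.32%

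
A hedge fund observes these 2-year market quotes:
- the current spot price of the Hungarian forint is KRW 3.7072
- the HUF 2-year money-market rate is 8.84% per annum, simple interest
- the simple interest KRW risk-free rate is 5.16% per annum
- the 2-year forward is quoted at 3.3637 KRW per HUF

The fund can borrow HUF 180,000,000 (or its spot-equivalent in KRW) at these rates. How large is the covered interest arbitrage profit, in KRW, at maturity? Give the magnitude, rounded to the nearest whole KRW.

KRW 23,648,558

T = 2 years.
Route A — deposit HUF, sell forward: 180,000,000 × 1.176800 × 3.3637 = KRW 712,512,388.80.
Route B — convert at spot, deposit KRW: 180,000,000 × 3.7072 × 1.103200 = KRW 736,160,947.20.
The quoted forward undervalues HUF, so borrow HUF, convert to KRW at spot, deposit the KRW at 5.16%, and buy HUF forward at 3.3637 to cover the loan.
Arbitrage profit = |712,512,388.80 − 736,160,947.20| = KRW 23,648,558.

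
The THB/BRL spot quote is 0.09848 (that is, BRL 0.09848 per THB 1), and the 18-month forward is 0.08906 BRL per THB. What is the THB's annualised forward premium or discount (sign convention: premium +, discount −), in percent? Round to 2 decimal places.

T = 18/12 years.
Period premium: (0.08906 − 0.09848)/0.09848 = -0.0956539.
×(1/T) gives -6.38% p.a.

-6.38%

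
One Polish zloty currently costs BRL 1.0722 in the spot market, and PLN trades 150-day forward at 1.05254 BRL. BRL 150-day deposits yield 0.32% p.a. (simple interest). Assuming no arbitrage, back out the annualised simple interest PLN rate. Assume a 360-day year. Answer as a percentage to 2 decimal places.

T = 150/360 years.
By CIP, F/S equals the BRL-to-PLN growth ratio: 1.05254/1.0722 = 0.9816639.
The BRL side grows by 1 + 0.0032×150/360 = 1.0013333.
That pins the PLN growth at 1.0200368.
r = (1.0200368 − 1)/(150/360) = 0.048088 → 4.81%.

4.81%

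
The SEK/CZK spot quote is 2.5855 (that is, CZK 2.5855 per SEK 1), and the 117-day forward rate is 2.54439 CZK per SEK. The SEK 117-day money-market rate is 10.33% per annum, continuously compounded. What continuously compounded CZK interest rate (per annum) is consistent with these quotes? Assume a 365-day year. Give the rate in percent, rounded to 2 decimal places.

5.33%

T = 117/365 years.
By CIP, F/S equals the CZK-to-SEK growth ratio: 2.54439/2.5855 = 0.9840998.
SEK growth factor: e^(0.1033×117/365) = 1.0336669.
Hence g_CZK = 1.0172314.
r = ln(1.0172314)/(117/365) = 0.053298 → 5.33%.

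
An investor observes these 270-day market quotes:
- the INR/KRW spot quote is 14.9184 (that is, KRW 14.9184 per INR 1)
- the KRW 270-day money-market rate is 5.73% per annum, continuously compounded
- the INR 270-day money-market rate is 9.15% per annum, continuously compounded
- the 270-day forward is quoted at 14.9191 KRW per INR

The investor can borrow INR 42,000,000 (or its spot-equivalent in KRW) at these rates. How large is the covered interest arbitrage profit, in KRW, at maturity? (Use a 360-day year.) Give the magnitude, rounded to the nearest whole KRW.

KRW 17,025,834

T = 270/360 years.
Keep in INR, deliver into the forward: 42,000,000·1.0710344959·14.9191 = KRW 671,112,571.41.
Swap to KRW now, deposit: 42,000,000·14.9184·1.04391179673 = KRW 654,086,737.43.
The quoted forward overvalues INR, so borrow KRW, buy INR at spot, deposit the INR at 9.15%, and sell the proceeds forward at 14.9191.
Arbitrage profit = |671,112,571.41 − 654,086,737.43| = KRW 17,025,834.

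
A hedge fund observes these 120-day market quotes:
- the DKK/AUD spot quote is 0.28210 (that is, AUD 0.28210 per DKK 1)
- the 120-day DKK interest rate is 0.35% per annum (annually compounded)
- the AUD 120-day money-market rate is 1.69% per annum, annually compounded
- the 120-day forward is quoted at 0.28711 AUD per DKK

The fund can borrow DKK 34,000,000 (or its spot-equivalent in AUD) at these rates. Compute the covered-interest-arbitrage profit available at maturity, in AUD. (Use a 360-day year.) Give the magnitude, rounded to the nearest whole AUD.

AUD 127,985

T = 120/360 years.
Keep in DKK, deliver into the forward: 34,000,000·1.001165308·0.28711 = AUD 9,773,115.43.
Swap to AUD now, deposit: 34,000,000·0.28210·1.005601894 = AUD 9,645,130.01.
The quoted forward overvalues DKK, so borrow AUD, buy DKK at spot, deposit the DKK at 0.35%, and sell the proceeds forward at 0.28711.
Arbitrage profit = |9,773,115.43 − 9,645,130.01| = AUD 127,985.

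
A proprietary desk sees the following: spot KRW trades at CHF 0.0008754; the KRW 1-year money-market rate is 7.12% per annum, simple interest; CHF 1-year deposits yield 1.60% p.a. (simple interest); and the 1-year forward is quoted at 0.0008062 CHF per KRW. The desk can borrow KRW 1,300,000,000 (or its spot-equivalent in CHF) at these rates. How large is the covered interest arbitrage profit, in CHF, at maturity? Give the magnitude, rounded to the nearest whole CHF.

T = 1 year.
Keep in KRW, deliver into the forward: 1,300,000,000·1.071200·0.0008062 = CHF 1,122,681.87.
Swap to CHF now, deposit: 1,300,000,000·0.0008754·1.016000 = CHF 1,156,228.32.
The quoted forward undervalues KRW, so borrow KRW, convert to CHF at spot, deposit the CHF at 1.60%, and buy KRW forward at 0.0008062 to cover the loan.
The gap between the two covered legs is CHF 33,546.

CHF 33,546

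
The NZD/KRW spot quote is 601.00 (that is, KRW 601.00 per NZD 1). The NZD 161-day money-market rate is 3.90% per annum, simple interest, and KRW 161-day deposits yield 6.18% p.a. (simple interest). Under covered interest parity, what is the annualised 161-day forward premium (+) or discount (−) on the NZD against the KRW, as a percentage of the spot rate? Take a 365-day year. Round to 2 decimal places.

T = 161/365 years.
CIP forward (KRW per NZD) = 601.0 × 1.0272597/1.0172027 = 606.94204.
(F − S)/S ÷ T = (606.94204 − 601.0)/601.0/(161/365) = 0.022414 → 2.24%.

+2.24%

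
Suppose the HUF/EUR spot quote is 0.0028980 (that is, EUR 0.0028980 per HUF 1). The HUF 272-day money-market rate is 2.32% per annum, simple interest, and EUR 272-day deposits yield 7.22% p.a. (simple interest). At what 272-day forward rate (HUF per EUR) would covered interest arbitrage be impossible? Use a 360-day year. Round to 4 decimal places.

332.9513

T = 272/360 years.
Growth of 1 EUR over T: 1 + 0.0722×272/360 = 1.054551111.
HUF accumulates by 1 + 0.0232×272/360 = 1.017528889.
So F = 0.002898 × 1.054551111 / 1.017528889 = 0.00300344212 (EUR/HUF).
Quoted the other way: 1/0.00300344212 = 332.9513 HUF per EUR.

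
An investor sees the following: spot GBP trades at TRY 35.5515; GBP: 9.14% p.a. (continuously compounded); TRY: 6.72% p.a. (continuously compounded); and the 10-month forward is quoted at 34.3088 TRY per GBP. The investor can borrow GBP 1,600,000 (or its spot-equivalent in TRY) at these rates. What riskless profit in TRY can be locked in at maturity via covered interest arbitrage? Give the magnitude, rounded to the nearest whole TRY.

T = 10/12 years.
Invest the GBP and cover forward: 1,600,000 × 1.0791424162 × 34.3088 = TRY 59,238,530.13.
Convert at spot and invest in TRY: 1,600,000 × 35.5515 × 1.0575976837 = TRY 60,158,694.48.
The quoted forward undervalues GBP, so borrow GBP, convert to TRY at spot, deposit the TRY at 6.72%, and buy GBP forward at 34.3088 to cover the loan.
Profit = 60,158,694.48 − 59,238,530.13 = TRY 920,164.

TRY 920,164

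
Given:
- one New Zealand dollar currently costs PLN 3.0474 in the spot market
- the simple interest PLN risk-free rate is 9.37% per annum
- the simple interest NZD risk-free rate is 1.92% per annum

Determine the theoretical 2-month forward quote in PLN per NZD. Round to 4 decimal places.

3.0851

T = 2/12 years.
Growth of 1 PLN over T: 1 + 0.0937×2/12 = 1.0156167.
NZD growth factor: 1 + 0.0192×2/12 = 1.003200.
CIP: F = S · (grow PLN)/(grow NZD) = 3.0474 × 1.0156167/1.003200 = 3.085118 PLN per NZD.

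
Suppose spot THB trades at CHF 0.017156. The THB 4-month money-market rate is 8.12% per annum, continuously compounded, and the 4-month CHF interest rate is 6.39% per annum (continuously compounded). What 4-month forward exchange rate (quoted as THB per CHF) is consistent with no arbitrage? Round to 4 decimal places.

58.6257

T = 4/12 years.
Growth of 1 CHF over T: e^(0.0639×4/12) = 1.02152846.
THB accumulates by e^(0.0812×4/12) = 1.0274363.
CIP: F = S · (grow CHF)/(grow THB) = 0.017156 × 1.02152846/1.0274363 = 0.017057352 CHF per THB.
Quoted the other way: 1/0.017057352 = 58.6257 THB per CHF.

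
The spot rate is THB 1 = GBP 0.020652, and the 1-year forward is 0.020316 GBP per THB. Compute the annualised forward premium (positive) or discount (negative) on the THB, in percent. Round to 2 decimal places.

-1.63%

T = 1 year.
Period premium: (0.020316 − 0.020652)/0.020652 = -0.0162696.
Per annum: -0.0162696 / 1 = -0.016270 = -1.63%.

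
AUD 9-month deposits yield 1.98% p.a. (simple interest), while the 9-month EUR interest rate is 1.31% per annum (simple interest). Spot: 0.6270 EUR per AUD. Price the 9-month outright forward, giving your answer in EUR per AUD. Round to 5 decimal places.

T = 9/12 years.
Growth of 1 EUR over T: 1 + 0.0131×9/12 = 1.009825.
Growth of 1 AUD over T: 1 + 0.0198×9/12 = 1.014850.
Forward (EUR per AUD) = 0.627 × 1.009825 / 1.014850 = 0.6238954.

0.62390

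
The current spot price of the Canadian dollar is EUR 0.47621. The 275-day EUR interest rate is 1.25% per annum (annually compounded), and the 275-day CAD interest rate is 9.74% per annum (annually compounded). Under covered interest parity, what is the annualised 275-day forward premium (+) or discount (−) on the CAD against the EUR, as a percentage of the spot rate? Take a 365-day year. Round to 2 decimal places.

-7.81%

T = 275/365 years.
No-arbitrage forward: 0.47621 × 1.0094034 / 1.0725362 = 0.44817881 EUR/CAD.
(F − S)/S ÷ T = (0.44817881 − 0.47621)/0.47621/(275/365) = -0.078127 → -7.81%.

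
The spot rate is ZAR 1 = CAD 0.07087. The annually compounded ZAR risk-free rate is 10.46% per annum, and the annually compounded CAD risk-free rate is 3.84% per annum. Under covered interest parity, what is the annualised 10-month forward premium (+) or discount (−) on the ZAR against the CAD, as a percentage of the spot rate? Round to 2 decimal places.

T = 10/12 years.
CIP forward (CAD per ZAR) = 0.07087 × 1.0318991/1.0864361 = 0.06731246.
Annualised premium = (F − S)/S × (1/T) = (0.06731246 − 0.07087)/0.07087 ÷ (10/12) = -6.02%.

-6.02%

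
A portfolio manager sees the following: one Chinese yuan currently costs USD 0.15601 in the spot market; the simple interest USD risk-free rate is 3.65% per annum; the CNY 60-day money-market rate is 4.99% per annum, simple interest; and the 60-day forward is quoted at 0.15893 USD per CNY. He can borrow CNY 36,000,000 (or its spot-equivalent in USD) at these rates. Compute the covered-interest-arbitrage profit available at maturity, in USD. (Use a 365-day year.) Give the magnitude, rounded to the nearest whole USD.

USD 118,354

T = 60/365 years.
Keep in CNY, deliver into the forward: 36,000,000·1.00820274·0.15893 = USD 5,768,411.81.
Swap to USD now, deposit: 36,000,000·0.15601·1.006000 = USD 5,650,058.16.
The quoted forward overvalues CNY, so borrow USD, buy CNY at spot, deposit the CNY at 4.99%, and sell the proceeds forward at 0.15893.
Arbitrage profit = |5,768,411.81 − 5,650,058.16| = USD 118,354.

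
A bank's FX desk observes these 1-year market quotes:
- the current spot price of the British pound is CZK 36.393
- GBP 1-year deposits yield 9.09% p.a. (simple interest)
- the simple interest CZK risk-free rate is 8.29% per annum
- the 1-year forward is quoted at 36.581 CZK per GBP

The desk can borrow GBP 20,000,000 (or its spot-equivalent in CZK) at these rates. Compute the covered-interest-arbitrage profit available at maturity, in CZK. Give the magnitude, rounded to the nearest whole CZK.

CZK 9,924,664

T = 1 year.
Invest the GBP and cover forward: 20,000,000 × 1.090900 × 36.581 = CZK 798,124,258.00.
Convert at spot and invest in CZK: 20,000,000 × 36.393 × 1.082900 = CZK 788,199,594.00.
The quoted forward overvalues GBP, so borrow CZK, buy GBP at spot, deposit the GBP at 9.09%, and sell the proceeds forward at 36.581.
The gap between the two covered legs is CZK 9,924,664.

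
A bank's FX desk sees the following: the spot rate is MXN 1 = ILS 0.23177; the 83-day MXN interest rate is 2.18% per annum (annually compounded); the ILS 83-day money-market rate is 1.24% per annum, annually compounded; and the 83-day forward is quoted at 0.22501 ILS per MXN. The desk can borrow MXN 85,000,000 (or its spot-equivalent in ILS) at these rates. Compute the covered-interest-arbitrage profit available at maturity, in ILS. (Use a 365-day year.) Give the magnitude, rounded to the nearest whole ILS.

T = 83/365 years.
Keep in MXN, deliver into the forward: 85,000,000·1.0049160431·0.22501 = ILS 19,219,873.50.
Swap to ILS now, deposit: 85,000,000·0.23177·1.0028063173 = ILS 19,755,735.71.
The quoted forward undervalues MXN, so borrow MXN, convert to ILS at spot, deposit the ILS at 1.24%, and buy MXN forward at 0.22501 to cover the loan.
The gap between the two covered legs is ILS 535,862.

ILS 535,862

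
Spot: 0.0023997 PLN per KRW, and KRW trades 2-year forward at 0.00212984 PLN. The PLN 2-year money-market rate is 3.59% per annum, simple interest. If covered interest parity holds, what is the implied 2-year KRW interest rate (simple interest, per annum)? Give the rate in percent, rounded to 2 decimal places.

10.38%

T = 2 years.
CIP gives F = S · g_PLN/g_KRW, so g_PLN/g_KRW = 0.00212984/0.0023997 = 0.8875443.
The PLN side grows by 1 + 0.0359×2 = 1.071800.
That pins the KRW growth at 1.2076017.
r = (1.2076017 − 1)/2 = 0.103801 → 10.38%.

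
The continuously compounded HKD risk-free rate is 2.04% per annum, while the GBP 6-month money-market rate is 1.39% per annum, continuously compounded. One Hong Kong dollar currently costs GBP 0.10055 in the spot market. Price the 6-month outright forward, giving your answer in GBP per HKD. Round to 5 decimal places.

T = 6/12 years.
Growth of 1 GBP over T: e^(0.0139×6/12) = 1.0069742.
Growth of 1 HKD over T: e^(0.0204×6/12) = 1.0102522.
Forward (GBP per HKD) = 0.10055 × 1.0069742 / 1.0102522 = 0.1002237.

0.10022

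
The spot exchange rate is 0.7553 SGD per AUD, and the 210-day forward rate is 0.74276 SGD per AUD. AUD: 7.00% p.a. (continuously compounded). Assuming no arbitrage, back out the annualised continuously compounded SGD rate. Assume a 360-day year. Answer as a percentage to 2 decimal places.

4.13%

T = 210/360 years.
F/S = 0.74276/0.7553 = 0.9833973 = (growth of SGD) / (growth of AUD).
AUD growth factor: e^(0.0700×210/360) = 1.0416785.
That pins the SGD growth at 1.0243838.
Take logs: ln 1.0243838 / (210/360) = 0.041299, so 4.13%.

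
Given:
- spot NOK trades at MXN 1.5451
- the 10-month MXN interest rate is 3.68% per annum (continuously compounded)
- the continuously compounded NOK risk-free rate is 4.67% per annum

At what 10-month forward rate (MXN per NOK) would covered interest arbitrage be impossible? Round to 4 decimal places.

1.5324

T = 10/12 years.
MXN accumulates by e^(0.0368×10/12) = 1.0311417.
Growth of 1 NOK over T: e^(0.0467×10/12) = 1.0396838.
Forward (MXN per NOK) = 1.5451 × 1.0311417 / 1.0396838 = 1.532405.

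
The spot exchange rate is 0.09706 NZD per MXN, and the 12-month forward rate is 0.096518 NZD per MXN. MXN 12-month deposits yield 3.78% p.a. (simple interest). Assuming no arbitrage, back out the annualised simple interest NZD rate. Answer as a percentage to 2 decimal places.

T = 1 year.
F/S = 0.096518/0.09706 = 0.9944158 = (growth of NZD) / (growth of MXN).
MXN growth factor: 1 + 0.0378×1 = 1.037800.
So the NZD growth factor = 1.0320047.
r = (1.0320047 − 1)/1 = 0.032005 → 3.20%.

3.20%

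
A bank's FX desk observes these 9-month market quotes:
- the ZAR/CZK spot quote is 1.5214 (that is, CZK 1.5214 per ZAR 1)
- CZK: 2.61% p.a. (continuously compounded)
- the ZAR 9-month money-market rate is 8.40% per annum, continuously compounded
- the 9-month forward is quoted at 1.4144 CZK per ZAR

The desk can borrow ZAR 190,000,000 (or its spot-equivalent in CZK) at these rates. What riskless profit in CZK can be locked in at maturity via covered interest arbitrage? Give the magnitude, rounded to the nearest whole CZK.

CZK 8,569,160

T = 9/12 years.
Route A — deposit ZAR, sell forward: 190,000,000 × 1.06502683923 × 1.4144 = CZK 286,211,052.67.
Route B — convert at spot, deposit CZK: 190,000,000 × 1.5214 × 1.01976784658 = CZK 294,780,212.34.
The quoted forward undervalues ZAR, so borrow ZAR, convert to CZK at spot, deposit the CZK at 2.61%, and buy ZAR forward at 1.4144 to cover the loan.
Arbitrage profit = |286,211,052.67 − 294,780,212.34| = CZK 8,569,160.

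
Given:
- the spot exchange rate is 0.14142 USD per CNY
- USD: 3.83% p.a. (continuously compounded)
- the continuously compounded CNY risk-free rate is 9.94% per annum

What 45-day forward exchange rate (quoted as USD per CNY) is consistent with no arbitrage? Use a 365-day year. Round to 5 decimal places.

0.14036

T = 45/365 years.
USD growth factor: e^(0.0383×45/365) = 1.0047331.
CNY growth factor: e^(0.0994×45/365) = 1.0123302.
Forward (USD per CNY) = 0.14142 × 1.0047331 / 1.0123302 = 0.1403587.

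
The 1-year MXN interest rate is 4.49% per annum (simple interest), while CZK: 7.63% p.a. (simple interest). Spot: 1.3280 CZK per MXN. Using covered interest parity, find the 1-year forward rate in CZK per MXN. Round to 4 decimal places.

T = 1 year.
CZK accumulates by 1 + 0.0763×1 = 1.076300.
MXN accumulates by 1 + 0.0449×1 = 1.044900.
Forward (CZK per MXN) = 1.328 × 1.076300 / 1.044900 = 1.367907.

1.3679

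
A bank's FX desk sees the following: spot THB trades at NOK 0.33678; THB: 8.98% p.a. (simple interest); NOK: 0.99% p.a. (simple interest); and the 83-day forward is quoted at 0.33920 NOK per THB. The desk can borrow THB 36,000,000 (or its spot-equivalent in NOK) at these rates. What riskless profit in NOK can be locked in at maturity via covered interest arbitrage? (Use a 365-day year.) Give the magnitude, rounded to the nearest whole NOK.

T = 83/365 years.
Keep in THB, deliver into the forward: 36,000,000·1.020420274·0.33920 = NOK 12,460,556.05.
Swap to NOK now, deposit: 36,000,000·0.33678·1.0022512329 = NOK 12,151,374.13.
The quoted forward overvalues THB, so borrow NOK, buy THB at spot, deposit the THB at 8.98%, and sell the proceeds forward at 0.33920.
Arbitrage profit = |12,460,556.05 − 12,151,374.13| = NOK 309,182.

NOK 309,182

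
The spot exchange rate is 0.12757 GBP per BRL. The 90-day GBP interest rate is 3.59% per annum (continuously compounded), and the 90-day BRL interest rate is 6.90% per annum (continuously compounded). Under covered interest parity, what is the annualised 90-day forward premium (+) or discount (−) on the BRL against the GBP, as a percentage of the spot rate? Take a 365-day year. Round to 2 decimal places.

T = 90/365 years.
F = S · g_GBP/g_BRL = 0.12757 × 1.0088914/1.0171593 = 0.12653306.
(F − S)/S ÷ T = (0.12653306 − 0.12757)/0.12757/(90/365) = -0.032965 → -3.30%.

-3.30%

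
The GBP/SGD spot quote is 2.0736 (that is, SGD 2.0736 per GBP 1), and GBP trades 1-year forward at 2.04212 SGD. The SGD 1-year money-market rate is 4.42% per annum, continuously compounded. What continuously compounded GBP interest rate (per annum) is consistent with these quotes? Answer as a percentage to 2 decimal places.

5.95%

T = 1 year.
CIP gives F = S · g_SGD/g_GBP, so g_SGD/g_GBP = 2.04212/2.0736 = 0.9848187.
SGD growth factor: e^(0.0442×1) = 1.0451914.
Hence g_GBP = 1.0613034.
r = ln(1.0613034)/1 = 0.059498 → 5.95%.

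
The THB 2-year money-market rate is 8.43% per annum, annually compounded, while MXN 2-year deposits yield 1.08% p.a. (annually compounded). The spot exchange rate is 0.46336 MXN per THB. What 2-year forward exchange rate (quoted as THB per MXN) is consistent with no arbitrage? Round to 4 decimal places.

T = 2 years.
MXN accumulates by (1 + 0.0108)^2 = 1.0217166.
THB accumulates by (1 + 0.0843)^2 = 1.1757065.
CIP: F = S · (grow MXN)/(grow THB) = 0.46336 × 1.0217166/1.1757065 = 0.4026707 MXN per THB.
Invert for THB per MXN: 1 / 0.4026707 = 2.4834.

2.4834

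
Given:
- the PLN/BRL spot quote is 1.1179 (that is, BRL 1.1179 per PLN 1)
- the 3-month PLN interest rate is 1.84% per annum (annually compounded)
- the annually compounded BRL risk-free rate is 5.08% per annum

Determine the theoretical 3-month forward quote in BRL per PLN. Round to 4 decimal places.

1.1267

T = 3/12 years.
BRL growth factor: (1 + 0.0508)^(3/12) = 1.012465.
PLN growth factor: (1 + 0.0184)^(3/12) = 1.0045686.
So F = 1.1179 × 1.012465 / 1.0045686 = 1.126687 (BRL/PLN).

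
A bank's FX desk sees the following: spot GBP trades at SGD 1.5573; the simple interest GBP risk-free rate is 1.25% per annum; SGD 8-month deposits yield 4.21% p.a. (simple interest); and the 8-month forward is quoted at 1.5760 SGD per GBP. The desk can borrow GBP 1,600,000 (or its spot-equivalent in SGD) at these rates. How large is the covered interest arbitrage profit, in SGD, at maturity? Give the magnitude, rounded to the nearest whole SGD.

SGD 19,000

T = 8/12 years.
Route A — deposit GBP, sell forward: 1,600,000 × 1.008333333 × 1.5760 = SGD 2,542,613.33.
Route B — convert at spot, deposit SGD: 1,600,000 × 1.5573 × 1.028066667 = SGD 2,561,613.15.
The quoted forward undervalues GBP, so borrow GBP, convert to SGD at spot, deposit the SGD at 4.21%, and buy GBP forward at 1.5760 to cover the loan.
The gap between the two covered legs is SGD 19,000.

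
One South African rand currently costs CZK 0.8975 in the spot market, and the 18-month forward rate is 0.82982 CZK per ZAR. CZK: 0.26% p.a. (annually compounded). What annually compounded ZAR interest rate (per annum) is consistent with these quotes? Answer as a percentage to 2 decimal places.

5.64%

T = 18/12 years.
F/S = 0.82982/0.8975 = 0.9245905 = (growth of CZK) / (growth of ZAR).
The CZK side grows by (1 + 0.0026)^(18/12) = 1.0039025.
That pins the ZAR growth at 1.0857807.
Annualise: 1.0857807^(12/18) − 1 = 0.056399 = 5.64%.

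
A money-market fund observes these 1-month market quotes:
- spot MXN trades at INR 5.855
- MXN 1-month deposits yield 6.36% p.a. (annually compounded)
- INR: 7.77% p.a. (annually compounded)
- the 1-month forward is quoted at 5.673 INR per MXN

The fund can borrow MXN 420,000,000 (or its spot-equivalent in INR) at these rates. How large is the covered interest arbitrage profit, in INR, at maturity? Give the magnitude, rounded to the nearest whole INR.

T = 1/12 years.
Invest the MXN and cover forward: 420,000,000 × 1.005151505307 × 5.673 = INR 2,394,934,285.63.
Convert at spot and invest in INR: 420,000,000 × 5.855 × 1.006255244556 = INR 2,474,482,271.89.
The quoted forward undervalues MXN, so borrow MXN, convert to INR at spot, deposit the INR at 7.77%, and buy MXN forward at 5.673 to cover the loan.
Arbitrage profit = |2,394,934,285.63 − 2,474,482,271.89| = INR 79,547,986.

INR 79,547,986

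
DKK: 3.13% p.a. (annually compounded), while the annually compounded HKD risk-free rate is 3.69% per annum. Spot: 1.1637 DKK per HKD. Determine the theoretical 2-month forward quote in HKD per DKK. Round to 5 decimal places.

T = 2/12 years.
DKK growth factor: (1 + 0.0313)^(2/12) = 1.0051499.
HKD growth factor: (1 + 0.0369)^(2/12) = 1.0060575.
So F = 1.1637 × 1.0051499 / 1.0060575 = 1.162650 (DKK/HKD).
Quoted the other way: 1/1.162650 = 0.86010 HKD per DKK.

0.86010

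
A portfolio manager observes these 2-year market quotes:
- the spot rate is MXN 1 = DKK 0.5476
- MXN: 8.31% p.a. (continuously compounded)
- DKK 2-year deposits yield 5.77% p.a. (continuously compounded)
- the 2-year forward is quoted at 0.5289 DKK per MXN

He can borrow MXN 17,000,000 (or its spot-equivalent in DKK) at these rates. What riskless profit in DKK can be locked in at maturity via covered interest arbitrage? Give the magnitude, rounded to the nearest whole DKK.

T = 2 years.
Route A — deposit MXN, sell forward: 17,000,000 × 1.18080924 × 0.5289 = DKK 10,617,010.12.
Route B — convert at spot, deposit DKK: 17,000,000 × 0.5476 × 1.122322277 = DKK 10,447,922.54.
The quoted forward overvalues MXN, so borrow DKK, buy MXN at spot, deposit the MXN at 8.31%, and sell the proceeds forward at 0.5289.
Arbitrage profit = |10,617,010.12 − 10,447,922.54| = DKK 169,088.

DKK 169,088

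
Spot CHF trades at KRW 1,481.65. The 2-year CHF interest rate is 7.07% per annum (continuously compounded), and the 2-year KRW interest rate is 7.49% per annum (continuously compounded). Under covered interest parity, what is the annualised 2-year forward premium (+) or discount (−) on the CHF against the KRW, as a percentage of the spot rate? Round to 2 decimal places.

T = 2 years.
No-arbitrage forward: 1481.65 × 1.1616019 / 1.1518853 = 1494.14829 KRW/CHF.
(F − S)/S ÷ T = (1494.14829 − 1481.65)/1481.65/2 = 0.004218 → 0.42%.

+0.42%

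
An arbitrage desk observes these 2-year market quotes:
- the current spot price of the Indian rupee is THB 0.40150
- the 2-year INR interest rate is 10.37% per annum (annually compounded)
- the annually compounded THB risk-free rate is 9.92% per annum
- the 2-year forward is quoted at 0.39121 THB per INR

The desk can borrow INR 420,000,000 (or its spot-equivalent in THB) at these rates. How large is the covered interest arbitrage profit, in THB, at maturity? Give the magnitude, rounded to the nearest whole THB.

THB 3,592,979

T = 2 years.
Route A — deposit INR, sell forward: 420,000,000 × 1.21815369 × 0.39121 = THB 200,152,640.13.
Route B — convert at spot, deposit THB: 420,000,000 × 0.40150 × 1.20824064 = THB 203,745,619.12.
The quoted forward undervalues INR, so borrow INR, convert to THB at spot, deposit the THB at 9.92%, and buy INR forward at 0.39121 to cover the loan.
Arbitrage profit = |200,152,640.13 − 203,745,619.12| = THB 3,592,979.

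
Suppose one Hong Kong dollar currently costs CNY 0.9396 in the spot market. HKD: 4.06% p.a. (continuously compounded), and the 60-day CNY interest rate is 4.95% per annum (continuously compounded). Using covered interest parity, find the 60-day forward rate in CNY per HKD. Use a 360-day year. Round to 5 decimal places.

T = 60/360 years.
CNY growth factor: e^(0.0495×60/360) = 1.0082841.
HKD growth factor: e^(0.0406×60/360) = 1.0067896.
CIP: F = S · (grow CNY)/(grow HKD) = 0.9396 × 1.0082841/1.0067896 = 0.9409948 CNY per HKD.

0.94099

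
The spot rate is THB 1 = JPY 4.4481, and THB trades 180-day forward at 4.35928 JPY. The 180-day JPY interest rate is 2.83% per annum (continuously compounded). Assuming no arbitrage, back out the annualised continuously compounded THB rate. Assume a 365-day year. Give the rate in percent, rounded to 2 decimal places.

T = 180/365 years.
F/S = 4.35928/4.4481 = 0.9800319 = (growth of JPY) / (growth of THB).
The JPY side grows by e^(0.0283×180/365) = 1.014054.
That pins the THB growth at 1.0347153.
Take logs: ln 1.0347153 / (180/365) = 0.069201, so 6.92%.

6.92%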